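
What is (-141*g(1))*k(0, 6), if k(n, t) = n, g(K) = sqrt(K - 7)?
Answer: 0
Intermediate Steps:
g(K) = sqrt(-7 + K)
(-141*g(1))*k(0, 6) = -141*sqrt(-7 + 1)*0 = -141*I*sqrt(6)*0 = 0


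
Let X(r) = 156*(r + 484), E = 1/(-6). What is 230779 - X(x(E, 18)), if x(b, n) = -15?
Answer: 157615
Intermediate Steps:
E = -⅙ ≈ -0.16667
X(r) = 75504 + 156*r (X(r) = 156*(484 + r) = 75504 + 156*r)
230779 - X(x(E, 18)) = 230779 - (75504 + 156*(-15)) = 230779 - (75504 - 2340) = 230779 - 1*73164 = 230779 - 73164 = 157615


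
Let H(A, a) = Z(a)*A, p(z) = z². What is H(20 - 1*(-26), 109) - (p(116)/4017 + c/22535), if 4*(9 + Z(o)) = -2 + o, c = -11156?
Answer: 147307379519/181046190 ≈ 813.65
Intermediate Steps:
Z(o) = -19/2 + o/4 (Z(o) = -9 + (-2 + o)/4 = -9 + (-½ + o/4) = -19/2 + o/4)
H(A, a) = A*(-19/2 + a/4) (H(A, a) = (-19/2 + a/4)*A = A*(-19/2 + a/4))
H(20 - 1*(-26), 109) - (p(116)/4017 + c/22535) = (20 - 1*(-26))*(-38 + 109)/4 - (116²/4017 - 11156/22535) = (¼)*(20 + 26)*71 - (13456*(1/4017) - 11156*1/22535) = (¼)*46*71 - (13456/4017 - 11156/22535) = 1633/2 - 1*258417308/90523095 = 1633/2 - 258417308/90523095 = 147307379519/181046190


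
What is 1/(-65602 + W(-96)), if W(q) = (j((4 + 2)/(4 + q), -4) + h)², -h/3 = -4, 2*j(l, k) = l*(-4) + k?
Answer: -529/34649169 ≈ -1.5267e-5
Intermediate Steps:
j(l, k) = k/2 - 2*l (j(l, k) = (l*(-4) + k)/2 = (-4*l + k)/2 = (k - 4*l)/2 = k/2 - 2*l)
h = 12 (h = -3*(-4) = 12)
W(q) = (10 - 12/(4 + q))² (W(q) = (((½)*(-4) - 2*(4 + 2)/(4 + q)) + 12)² = ((-2 - 12/(4 + q)) + 12)² = (10 - 12/(4 + q))²)
1/(-65602 + W(-96)) = 1/(-65602 + (10 - 12/(4 - 96))²) = 1/(-65602 + (10 - 12/(-92))²) = 1/(-65602 + (10 - 12*(-1/92))²) = 1/(-65602 + (10 + 3/23)²) = 1/(-65602 + (233/23)²) = 1/(-65602 + 54289/529) = 1/(-34649169/529) = -529/34649169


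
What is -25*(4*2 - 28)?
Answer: 500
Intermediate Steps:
-25*(4*2 - 28) = -25*(8 - 28) = -25*(-20) = 500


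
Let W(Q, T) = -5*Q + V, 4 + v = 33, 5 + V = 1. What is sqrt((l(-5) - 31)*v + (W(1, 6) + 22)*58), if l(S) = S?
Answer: I*sqrt(290) ≈ 17.029*I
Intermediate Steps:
V = -4 (V = -5 + 1 = -4)
v = 29 (v = -4 + 33 = 29)
W(Q, T) = -4 - 5*Q (W(Q, T) = -5*Q - 4 = -4 - 5*Q)
sqrt((l(-5) - 31)*v + (W(1, 6) + 22)*58) = sqrt((-5 - 31)*29 + ((-4 - 5*1) + 22)*58) = sqrt(-36*29 + ((-4 - 5) + 22)*58) = sqrt(-1044 + (-9 + 22)*58) = sqrt(-1044 + 13*58) = sqrt(-1044 + 754) = sqrt(-290) = I*sqrt(290)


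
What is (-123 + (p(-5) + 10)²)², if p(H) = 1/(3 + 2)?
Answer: 224676/625 ≈ 359.48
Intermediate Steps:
p(H) = ⅕ (p(H) = 1/5 = ⅕)
(-123 + (p(-5) + 10)²)² = (-123 + (⅕ + 10)²)² = (-123 + (51/5)²)² = (-123 + 2601/25)² = (-474/25)² = 224676/625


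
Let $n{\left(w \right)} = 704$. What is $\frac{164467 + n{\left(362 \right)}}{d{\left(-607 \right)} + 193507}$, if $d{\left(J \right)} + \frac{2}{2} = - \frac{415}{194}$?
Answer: $\frac{32043174}{37539749} \approx 0.85358$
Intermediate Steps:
$d{\left(J \right)} = - \frac{609}{194}$ ($d{\left(J \right)} = -1 - \frac{415}{194} = - \frac{609}{194}$)
$\frac{164467 + n{\left(362 \right)}}{d{\left(-607 \right)} + 193507} = \frac{164467 + 704}{- \frac{609}{194} + 193507} = \frac{165171}{\frac{37539749}{194}} = 165171 \cdot \frac{194}{37539749} = \frac{32043174}{37539749}$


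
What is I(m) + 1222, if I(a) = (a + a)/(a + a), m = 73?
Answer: 1223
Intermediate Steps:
I(a) = 1 (I(a) = (2*a)/((2*a)) = (2*a)*(1/(2*a)) = 1)
I(m) + 1222 = 1 + 1222 = 1223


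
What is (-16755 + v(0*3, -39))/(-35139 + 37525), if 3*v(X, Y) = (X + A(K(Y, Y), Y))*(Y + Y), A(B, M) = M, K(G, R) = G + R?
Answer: -15741/2386 ≈ -6.5972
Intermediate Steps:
v(X, Y) = 2*Y*(X + Y)/3 (v(X, Y) = ((X + Y)*(Y + Y))/3 = ((X + Y)*(2*Y))/3 = (2*Y*(X + Y))/3 = 2*Y*(X + Y)/3)
(-16755 + v(0*3, -39))/(-35139 + 37525) = (-16755 + (⅔)*(-39)*(0*3 - 39))/(-35139 + 37525) = (-16755 + (⅔)*(-39)*(0 - 39))/2386 = (-16755 + (⅔)*(-39)*(-39))*(1/2386) = (-16755 + 1014)*(1/2386) = -15741*1/2386 = -15741/2386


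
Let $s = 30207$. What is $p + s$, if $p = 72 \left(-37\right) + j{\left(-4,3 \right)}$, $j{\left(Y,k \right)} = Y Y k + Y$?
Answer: $27587$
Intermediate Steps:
$j{\left(Y,k \right)} = Y + k Y^{2}$ ($j{\left(Y,k \right)} = Y^{2} k + Y = k Y^{2} + Y = Y + k Y^{2}$)
$p = -2620$ ($p = 72 \left(-37\right) - 4 \left(1 - 12\right) = -2664 - 4 \left(1 - 12\right) = -2664 - -44 = -2664 + 44 = -2620$)
$p + s = -2620 + 30207 = 27587$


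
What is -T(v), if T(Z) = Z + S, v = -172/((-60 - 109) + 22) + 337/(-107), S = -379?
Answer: 5992426/15729 ≈ 380.98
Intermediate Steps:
v = -31135/15729 (v = -172/(-169 + 22) + 337*(-1/107) = -172/(-147) - 337/107 = -172*(-1/147) - 337/107 = 172/147 - 337/107 = -31135/15729 ≈ -1.9795)
T(Z) = -379 + Z (T(Z) = Z - 379 = -379 + Z)
-T(v) = -(-379 - 31135/15729) = -1*(-5992426/15729) = 5992426/15729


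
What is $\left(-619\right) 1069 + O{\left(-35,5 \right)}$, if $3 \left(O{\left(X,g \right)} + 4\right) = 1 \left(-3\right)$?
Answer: $-661716$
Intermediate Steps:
$O{\left(X,g \right)} = -5$ ($O{\left(X,g \right)} = -4 + \frac{1 \left(-3\right)}{3} = -4 + \frac{1}{3} \left(-3\right) = -4 - 1 = -5$)
$\left(-619\right) 1069 + O{\left(-35,5 \right)} = \left(-619\right) 1069 - 5 = -661711 - 5 = -661716$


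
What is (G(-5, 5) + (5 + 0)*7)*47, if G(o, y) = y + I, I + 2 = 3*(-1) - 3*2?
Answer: 1363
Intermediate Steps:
I = -11 (I = -2 + (3*(-1) - 3*2) = -2 + (-3 - 6) = -2 - 9 = -11)
G(o, y) = -11 + y (G(o, y) = y - 11 = -11 + y)
(G(-5, 5) + (5 + 0)*7)*47 = ((-11 + 5) + (5 + 0)*7)*47 = (-6 + 5*7)*47 = (-6 + 35)*47 = 29*47 = 1363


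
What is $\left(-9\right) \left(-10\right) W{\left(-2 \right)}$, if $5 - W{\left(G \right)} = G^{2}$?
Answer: $90$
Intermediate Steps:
$W{\left(G \right)} = 5 - G^{2}$
$\left(-9\right) \left(-10\right) W{\left(-2 \right)} = \left(-9\right) \left(-10\right) \left(5 - \left(-2\right)^{2}\right) = 90 \left(5 - 4\right) = 90 \cdot 1 = 90$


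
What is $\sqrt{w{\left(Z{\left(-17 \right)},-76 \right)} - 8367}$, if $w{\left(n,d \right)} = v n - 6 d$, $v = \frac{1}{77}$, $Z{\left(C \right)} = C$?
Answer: $\frac{2 i \sqrt{11726407}}{77} \approx 88.945 i$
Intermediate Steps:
$v = \frac{1}{77} \approx 0.012987$
$w{\left(n,d \right)} = - 6 d + \frac{n}{77}$ ($w{\left(n,d \right)} = \frac{n}{77} - 6 d = - 6 d + \frac{n}{77}$)
$\sqrt{w{\left(Z{\left(-17 \right)},-76 \right)} - 8367} = \sqrt{\left(\left(-6\right) \left(-76\right) + \frac{1}{77} \left(-17\right)\right) - 8367} = \sqrt{\left(456 - \frac{17}{77}\right) - 8367} = \sqrt{\frac{35095}{77} - 8367} = \sqrt{- \frac{609164}{77}} = \frac{2 i \sqrt{11726407}}{77}$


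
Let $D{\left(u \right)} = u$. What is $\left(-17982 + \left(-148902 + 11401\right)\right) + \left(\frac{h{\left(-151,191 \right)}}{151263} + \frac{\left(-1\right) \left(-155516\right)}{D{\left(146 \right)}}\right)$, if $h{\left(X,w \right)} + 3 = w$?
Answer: $- \frac{1705112305039}{11042199} \approx -1.5442 \cdot 10^{5}$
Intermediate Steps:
$h{\left(X,w \right)} = -3 + w$
$\left(-17982 + \left(-148902 + 11401\right)\right) + \left(\frac{h{\left(-151,191 \right)}}{151263} + \frac{\left(-1\right) \left(-155516\right)}{D{\left(146 \right)}}\right) = \left(-17982 + \left(-148902 + 11401\right)\right) + \left(\frac{-3 + 191}{151263} + \frac{\left(-1\right) \left(-155516\right)}{146}\right) = \left(-17982 - 137501\right) + \left(188 \cdot \frac{1}{151263} + 155516 \cdot \frac{1}{146}\right) = -155483 + \left(\frac{188}{151263} + \frac{77758}{73}\right) = -155483 + \frac{11761922078}{11042199} = - \frac{1705112305039}{11042199}$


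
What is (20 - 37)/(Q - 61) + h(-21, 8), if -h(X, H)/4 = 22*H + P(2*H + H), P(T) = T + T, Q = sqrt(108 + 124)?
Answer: -3125107/3489 + 34*sqrt(58)/3489 ≈ -895.63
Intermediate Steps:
Q = 2*sqrt(58) (Q = sqrt(232) = 2*sqrt(58) ≈ 15.232)
P(T) = 2*T
h(X, H) = -112*H (h(X, H) = -4*(22*H + 2*(2*H + H)) = -4*(22*H + 2*(3*H)) = -4*(22*H + 6*H) = -112*H)
(20 - 37)/(Q - 61) + h(-21, 8) = (20 - 37)/(2*sqrt(58) - 61) - 112*8 = -17/(-61 + 2*sqrt(58)) - 896 = -896 - 17/(-61 + 2*sqrt(58))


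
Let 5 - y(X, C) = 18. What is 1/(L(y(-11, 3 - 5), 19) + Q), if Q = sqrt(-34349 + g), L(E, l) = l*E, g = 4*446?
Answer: -19/7198 - I*sqrt(32565)/93574 ≈ -0.0026396 - 0.0019285*I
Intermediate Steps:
g = 1784
y(X, C) = -13 (y(X, C) = 5 - 1*18 = 5 - 18 = -13)
L(E, l) = E*l
Q = I*sqrt(32565) (Q = sqrt(-34349 + 1784) = sqrt(-32565) = I*sqrt(32565) ≈ 180.46*I)
1/(L(y(-11, 3 - 5), 19) + Q) = 1/(-13*19 + I*sqrt(32565)) = 1/(-247 + I*sqrt(32565))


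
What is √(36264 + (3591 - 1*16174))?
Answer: √23681 ≈ 153.89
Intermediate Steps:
√(36264 + (3591 - 1*16174)) = √(36264 + (3591 - 16174)) = √(36264 - 12583) = √23681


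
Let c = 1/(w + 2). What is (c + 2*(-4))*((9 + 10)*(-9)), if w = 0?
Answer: 2565/2 ≈ 1282.5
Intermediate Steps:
c = ½ (c = 1/(0 + 2) = 1/2 = ½ ≈ 0.50000)
(c + 2*(-4))*((9 + 10)*(-9)) = (½ + 2*(-4))*((9 + 10)*(-9)) = (½ - 8)*(19*(-9)) = -15/2*(-171) = 2565/2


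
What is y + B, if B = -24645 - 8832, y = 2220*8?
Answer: -15717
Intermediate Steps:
y = 17760
B = -33477
y + B = 17760 - 33477 = -15717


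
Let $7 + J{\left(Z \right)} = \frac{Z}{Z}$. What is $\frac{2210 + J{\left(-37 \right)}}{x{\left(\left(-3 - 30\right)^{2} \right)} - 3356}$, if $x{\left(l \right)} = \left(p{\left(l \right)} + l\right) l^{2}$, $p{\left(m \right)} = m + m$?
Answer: $\frac{76}{133600019} \approx 5.6886 \cdot 10^{-7}$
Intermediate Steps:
$J{\left(Z \right)} = -6$ ($J{\left(Z \right)} = -7 + \frac{Z}{Z} = -7 + 1 = -6$)
$p{\left(m \right)} = 2 m$
$x{\left(l \right)} = 3 l^{3}$ ($x{\left(l \right)} = \left(2 l + l\right) l^{2} = 3 l l^{2} = 3 l^{3}$)
$\frac{2210 + J{\left(-37 \right)}}{x{\left(\left(-3 - 30\right)^{2} \right)} - 3356} = \frac{2210 - 6}{3 \left(\left(-3 - 30\right)^{2}\right)^{3} - 3356} = \frac{2204}{3 \left(\left(-3 - 30\right)^{2}\right)^{3} - 3356} = \frac{2204}{3 \left(\left(-33\right)^{2}\right)^{3} - 3356} = \frac{2204}{3 \cdot 1089^{3} - 3356} = \frac{2204}{3 \cdot 1291467969 - 3356} = \frac{2204}{3874403907 - 3356} = \frac{2204}{3874400551} = 2204 \cdot \frac{1}{3874400551} = \frac{76}{133600019}$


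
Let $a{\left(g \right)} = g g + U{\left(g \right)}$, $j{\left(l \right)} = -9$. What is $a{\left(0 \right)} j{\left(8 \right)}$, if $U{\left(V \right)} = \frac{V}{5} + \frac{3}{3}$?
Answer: $-9$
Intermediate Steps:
$U{\left(V \right)} = 1 + \frac{V}{5}$ ($U{\left(V \right)} = V \frac{1}{5} + 3 \cdot \frac{1}{3} = \frac{V}{5} + 1 = 1 + \frac{V}{5}$)
$a{\left(g \right)} = 1 + g^{2} + \frac{g}{5}$ ($a{\left(g \right)} = g g + \left(1 + \frac{g}{5}\right) = g^{2} + \left(1 + \frac{g}{5}\right) = 1 + g^{2} + \frac{g}{5}$)
$a{\left(0 \right)} j{\left(8 \right)} = \left(1 + 0^{2} + \frac{1}{5} \cdot 0\right) \left(-9\right) = \left(1 + 0 + 0\right) \left(-9\right) = 1 \left(-9\right) = -9$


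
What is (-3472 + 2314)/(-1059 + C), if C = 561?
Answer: 193/83 ≈ 2.3253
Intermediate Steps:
(-3472 + 2314)/(-1059 + C) = (-3472 + 2314)/(-1059 + 561) = -1158/(-498) = -1158*(-1/498) = 193/83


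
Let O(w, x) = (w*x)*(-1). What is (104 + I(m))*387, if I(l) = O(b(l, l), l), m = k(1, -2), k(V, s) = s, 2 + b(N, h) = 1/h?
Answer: 38313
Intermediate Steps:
b(N, h) = -2 + 1/h
O(w, x) = -w*x
m = -2
I(l) = -l*(-2 + 1/l) (I(l) = -(-2 + 1/l)*l = -l*(-2 + 1/l))
(104 + I(m))*387 = (104 + (-1 + 2*(-2)))*387 = (104 + (-1 - 4))*387 = (104 - 5)*387 = 99*387 = 38313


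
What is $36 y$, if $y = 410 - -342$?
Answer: $27072$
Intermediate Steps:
$y = 752$ ($y = 410 + \left(-131 + 473\right) = 410 + 342 = 752$)
$36 y = 36 \cdot 752 = 27072$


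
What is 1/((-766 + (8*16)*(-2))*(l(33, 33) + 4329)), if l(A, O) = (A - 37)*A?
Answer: -1/4289334 ≈ -2.3314e-7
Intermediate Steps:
l(A, O) = A*(-37 + A) (l(A, O) = (-37 + A)*A = A*(-37 + A))
1/((-766 + (8*16)*(-2))*(l(33, 33) + 4329)) = 1/((-766 + (8*16)*(-2))*(33*(-37 + 33) + 4329)) = 1/((-766 + 128*(-2))*(33*(-4) + 4329)) = 1/((-766 - 256)*(-132 + 4329)) = 1/(-1022*4197) = 1/(-4289334) = -1/4289334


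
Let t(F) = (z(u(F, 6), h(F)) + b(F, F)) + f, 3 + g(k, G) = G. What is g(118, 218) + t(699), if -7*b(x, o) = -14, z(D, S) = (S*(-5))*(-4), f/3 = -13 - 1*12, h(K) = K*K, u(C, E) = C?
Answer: 9772162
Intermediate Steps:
g(k, G) = -3 + G
h(K) = K**2
f = -75 (f = 3*(-13 - 1*12) = 3*(-13 - 12) = 3*(-25) = -75)
z(D, S) = 20*S (z(D, S) = -5*S*(-4) = 20*S)
b(x, o) = 2 (b(x, o) = -1/7*(-14) = 2)
t(F) = -73 + 20*F**2 (t(F) = (20*F**2 + 2) - 75 = (2 + 20*F**2) - 75 = -73 + 20*F**2)
g(118, 218) + t(699) = (-3 + 218) + (-73 + 20*699**2) = 215 + (-73 + 20*488601) = 215 + (-73 + 9772020) = 215 + 9771947 = 9772162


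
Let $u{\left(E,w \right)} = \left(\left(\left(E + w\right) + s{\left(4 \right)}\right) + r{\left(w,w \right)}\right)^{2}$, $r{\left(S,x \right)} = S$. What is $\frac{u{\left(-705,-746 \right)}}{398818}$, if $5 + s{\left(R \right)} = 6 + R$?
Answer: $\frac{2402432}{199409} \approx 12.048$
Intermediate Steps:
$s{\left(R \right)} = 1 + R$ ($s{\left(R \right)} = -5 + \left(6 + R\right) = 1 + R$)
$u{\left(E,w \right)} = \left(5 + E + 2 w\right)^{2}$ ($u{\left(E,w \right)} = \left(\left(\left(E + w\right) + \left(1 + 4\right)\right) + w\right)^{2} = \left(\left(\left(E + w\right) + 5\right) + w\right)^{2} = \left(\left(5 + E + w\right) + w\right)^{2} = \left(5 + E + 2 w\right)^{2}$)
$\frac{u{\left(-705,-746 \right)}}{398818} = \frac{\left(5 - 705 + 2 \left(-746\right)\right)^{2}}{398818} = \left(5 - 705 - 1492\right)^{2} \cdot \frac{1}{398818} = \left(-2192\right)^{2} \cdot \frac{1}{398818} = 4804864 \cdot \frac{1}{398818} = \frac{2402432}{199409}$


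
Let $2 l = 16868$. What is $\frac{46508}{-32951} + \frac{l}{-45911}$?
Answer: $- \frac{2413137522}{1512813361} \approx -1.5951$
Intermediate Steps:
$l = 8434$ ($l = \frac{1}{2} \cdot 16868 = 8434$)
$\frac{46508}{-32951} + \frac{l}{-45911} = \frac{46508}{-32951} + \frac{8434}{-45911} = 46508 \left(- \frac{1}{32951}\right) + 8434 \left(- \frac{1}{45911}\right) = - \frac{46508}{32951} - \frac{8434}{45911} = - \frac{2413137522}{1512813361}$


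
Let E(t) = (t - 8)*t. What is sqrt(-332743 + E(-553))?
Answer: I*sqrt(22510) ≈ 150.03*I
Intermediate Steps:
E(t) = t*(-8 + t) (E(t) = (-8 + t)*t = t*(-8 + t))
sqrt(-332743 + E(-553)) = sqrt(-332743 - 553*(-8 - 553)) = sqrt(-332743 - 553*(-561)) = sqrt(-332743 + 310233) = sqrt(-22510) = I*sqrt(22510)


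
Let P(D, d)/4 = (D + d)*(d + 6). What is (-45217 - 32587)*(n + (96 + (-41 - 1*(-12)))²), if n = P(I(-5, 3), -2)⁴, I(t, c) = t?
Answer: -12242959290700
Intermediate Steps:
P(D, d) = 4*(6 + d)*(D + d) (P(D, d) = 4*((D + d)*(d + 6)) = 4*((D + d)*(6 + d)) = 4*((6 + d)*(D + d)) = 4*(6 + d)*(D + d))
n = 157351936 (n = (4*(-2)² + 24*(-5) + 24*(-2) + 4*(-5)*(-2))⁴ = (4*4 - 120 - 48 + 40)⁴ = (16 - 120 - 48 + 40)⁴ = (-112)⁴ = 157351936)
(-45217 - 32587)*(n + (96 + (-41 - 1*(-12)))²) = (-45217 - 32587)*(157351936 + (96 + (-41 - 1*(-12)))²) = -77804*(157351936 + (96 + (-41 + 12))²) = -77804*(157351936 + (96 - 29)²) = -77804*(157351936 + 67²) = -77804*(157351936 + 4489) = -77804*157356425 = -12242959290700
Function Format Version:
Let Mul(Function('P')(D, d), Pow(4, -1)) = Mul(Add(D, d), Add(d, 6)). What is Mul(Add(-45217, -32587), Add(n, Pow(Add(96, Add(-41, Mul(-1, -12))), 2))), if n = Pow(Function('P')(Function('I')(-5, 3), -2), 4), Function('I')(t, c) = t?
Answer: -12242959290700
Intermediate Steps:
Function('P')(D, d) = Mul(4, Add(6, d), Add(D, d)) (Function('P')(D, d) = Mul(4, Mul(Add(D, d), Add(d, 6))) = Mul(4, Mul(Add(D, d), Add(6, d))) = Mul(4, Mul(Add(6, d), Add(D, d))) = Mul(4, Add(6, d), Add(D, d)))
n = 157351936 (n = Pow(Add(Mul(4, Pow(-2, 2)), Mul(24, -5), Mul(24, -2), Mul(4, -5, -2)), 4) = Pow(Add(Mul(4, 4), -120, -48, 40), 4) = Pow(Add(16, -120, -48, 40), 4) = Pow(-112, 4) = 157351936)
Mul(Add(-45217, -32587), Add(n, Pow(Add(96, Add(-41, Mul(-1, -12))), 2))) = Mul(Add(-45217, -32587), Add(157351936, Pow(Add(96, Add(-41, Mul(-1, -12))), 2))) = Mul(-77804, Add(157351936, Pow(Add(96, Add(-41, 12)), 2))) = Mul(-77804, Add(157351936, Pow(Add(96, -29), 2))) = Mul(-77804, Add(157351936, Pow(67, 2))) = Mul(-77804, Add(157351936, 4489)) = Mul(-77804, 157356425) = -12242959290700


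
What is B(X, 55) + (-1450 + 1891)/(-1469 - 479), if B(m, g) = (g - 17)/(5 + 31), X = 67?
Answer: 14537/17532 ≈ 0.82917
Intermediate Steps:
B(m, g) = -17/36 + g/36 (B(m, g) = (-17 + g)/36 = (-17 + g)*(1/36) = -17/36 + g/36)
B(X, 55) + (-1450 + 1891)/(-1469 - 479) = (-17/36 + (1/36)*55) + (-1450 + 1891)/(-1469 - 479) = (-17/36 + 55/36) + 441/(-1948) = 19/18 + 441*(-1/1948) = 19/18 - 441/1948 = 14537/17532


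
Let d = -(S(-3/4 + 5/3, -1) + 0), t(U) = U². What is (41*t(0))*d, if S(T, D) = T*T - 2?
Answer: 0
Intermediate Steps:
S(T, D) = -2 + T² (S(T, D) = T² - 2 = -2 + T²)
d = 167/144 (d = -((-2 + (-3/4 + 5/3)²) + 0) = -((-2 + (-3*¼ + 5*(⅓))²) + 0) = -((-2 + (-¾ + 5/3)²) + 0) = -((-2 + (11/12)²) + 0) = -((-2 + 121/144) + 0) = -(-167/144 + 0) = -1*(-167/144) = 167/144 ≈ 1.1597)
(41*t(0))*d = (41*0²)*(167/144) = (41*0)*(167/144) = 0*(167/144) = 0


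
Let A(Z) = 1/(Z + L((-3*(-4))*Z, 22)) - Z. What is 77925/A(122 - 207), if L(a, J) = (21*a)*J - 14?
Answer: 36729091575/40063814 ≈ 916.76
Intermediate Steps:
L(a, J) = -14 + 21*J*a (L(a, J) = 21*J*a - 14 = -14 + 21*J*a)
A(Z) = 1/(-14 + 5545*Z) - Z (A(Z) = 1/(Z + (-14 + 21*22*((-3*(-4))*Z))) - Z = 1/(Z + (-14 + 21*22*(12*Z))) - Z = 1/(Z + (-14 + 5544*Z)) - Z = 1/(-14 + 5545*Z) - Z)
77925/A(122 - 207) = 77925/(((1 - 5545*(122 - 207)**2 + 14*(122 - 207))/(-14 + 5545*(122 - 207)))) = 77925/(((1 - 5545*(-85)**2 + 14*(-85))/(-14 + 5545*(-85)))) = 77925/(((1 - 5545*7225 - 1190)/(-14 - 471325))) = 77925/(((1 - 40062625 - 1190)/(-471339))) = 77925/((-1/471339*(-40063814))) = 77925/(40063814/471339) = 77925*(471339/40063814) = 36729091575/40063814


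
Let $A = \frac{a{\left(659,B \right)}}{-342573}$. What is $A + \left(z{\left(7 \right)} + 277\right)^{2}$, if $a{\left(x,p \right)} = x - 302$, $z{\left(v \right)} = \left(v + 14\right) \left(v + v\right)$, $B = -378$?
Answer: $\frac{5318706816}{16313} \approx 3.2604 \cdot 10^{5}$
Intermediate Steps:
$z{\left(v \right)} = 2 v \left(14 + v\right)$ ($z{\left(v \right)} = \left(14 + v\right) 2 v = 2 v \left(14 + v\right)$)
$a{\left(x,p \right)} = -302 + x$
$A = - \frac{17}{16313}$ ($A = \frac{-302 + 659}{-342573} = 357 \left(- \frac{1}{342573}\right) = - \frac{17}{16313} \approx -0.0010421$)
$A + \left(z{\left(7 \right)} + 277\right)^{2} = - \frac{17}{16313} + \left(2 \cdot 7 \left(14 + 7\right) + 277\right)^{2} = - \frac{17}{16313} + \left(2 \cdot 7 \cdot 21 + 277\right)^{2} = - \frac{17}{16313} + \left(294 + 277\right)^{2} = - \frac{17}{16313} + 571^{2} = - \frac{17}{16313} + 326041 = \frac{5318706816}{16313}$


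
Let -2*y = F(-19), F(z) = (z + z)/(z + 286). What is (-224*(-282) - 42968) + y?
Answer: 5393419/267 ≈ 20200.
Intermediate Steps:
F(z) = 2*z/(286 + z) (F(z) = (2*z)/(286 + z) = 2*z/(286 + z))
y = 19/267 (y = -(-19)/(286 - 19) = -(-19)/267 = -½*(-38/267) = 19/267 ≈ 0.071161)
(-224*(-282) - 42968) + y = (-224*(-282) - 42968) + 19/267 = (63168 - 42968) + 19/267 = 20200 + 19/267 = 5393419/267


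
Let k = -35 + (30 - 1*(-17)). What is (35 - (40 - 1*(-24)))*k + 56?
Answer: -292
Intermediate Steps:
k = 12 (k = -35 + (30 + 17) = -35 + 47 = 12)
(35 - (40 - 1*(-24)))*k + 56 = (35 - (40 - 1*(-24)))*12 + 56 = (35 - (40 + 24))*12 + 56 = (35 - 1*64)*12 + 56 = (35 - 64)*12 + 56 = -29*12 + 56 = -348 + 56 = -292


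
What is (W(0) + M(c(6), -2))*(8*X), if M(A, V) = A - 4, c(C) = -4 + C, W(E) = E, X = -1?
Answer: 16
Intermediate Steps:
M(A, V) = -4 + A
(W(0) + M(c(6), -2))*(8*X) = (0 + (-4 + (-4 + 6)))*(8*(-1)) = (0 + (-4 + 2))*(-8) = (0 - 2)*(-8) = -2*(-8) = 16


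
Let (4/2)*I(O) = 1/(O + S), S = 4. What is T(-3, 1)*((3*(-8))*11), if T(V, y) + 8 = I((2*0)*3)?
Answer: 2079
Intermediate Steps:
I(O) = 1/(2*(4 + O)) (I(O) = 1/(2*(O + 4)) = 1/(2*(4 + O)))
T(V, y) = -63/8 (T(V, y) = -8 + 1/(2*(4 + (2*0)*3)) = -8 + 1/(2*(4 + 0*3)) = -8 + 1/(2*(4 + 0)) = -8 + (½)/4 = -8 + (½)*(¼) = -8 + ⅛ = -63/8)
T(-3, 1)*((3*(-8))*11) = -63*3*(-8)*11/8 = -(-189)*11 = -63/8*(-264) = 2079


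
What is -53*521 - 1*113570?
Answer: -141183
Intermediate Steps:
-53*521 - 1*113570 = -27613 - 113570 = -141183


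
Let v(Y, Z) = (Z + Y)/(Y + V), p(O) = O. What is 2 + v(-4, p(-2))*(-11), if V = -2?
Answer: -9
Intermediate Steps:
v(Y, Z) = (Y + Z)/(-2 + Y) (v(Y, Z) = (Z + Y)/(Y - 2) = (Y + Z)/(-2 + Y))
2 + v(-4, p(-2))*(-11) = 2 + ((-4 - 2)/(-2 - 4))*(-11) = 2 + (-6/(-6))*(-11) = 2 - ⅙*(-6)*(-11) = 2 + 1*(-11) = 2 - 11 = -9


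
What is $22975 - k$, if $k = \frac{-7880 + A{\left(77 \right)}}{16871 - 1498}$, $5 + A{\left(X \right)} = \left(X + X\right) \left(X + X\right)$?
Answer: $\frac{353178844}{15373} \approx 22974.0$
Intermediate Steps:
$A{\left(X \right)} = -5 + 4 X^{2}$ ($A{\left(X \right)} = -5 + \left(X + X\right) \left(X + X\right) = -5 + 2 X 2 X = -5 + 4 X^{2}$)
$k = \frac{15831}{15373}$ ($k = \frac{-7880 - \left(5 - 4 \cdot 77^{2}\right)}{16871 - 1498} = \frac{-7880 + \left(-5 + 4 \cdot 5929\right)}{15373} = \left(-7880 + \left(-5 + 23716\right)\right) \frac{1}{15373} = \left(-7880 + 23711\right) \frac{1}{15373} = 15831 \cdot \frac{1}{15373} = \frac{15831}{15373} \approx 1.0298$)
$22975 - k = 22975 - \frac{15831}{15373} = \frac{353178844}{15373}$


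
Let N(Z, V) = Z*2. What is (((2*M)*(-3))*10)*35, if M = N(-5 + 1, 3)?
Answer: 16800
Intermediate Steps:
N(Z, V) = 2*Z
M = -8 (M = 2*(-5 + 1) = 2*(-4) = -8)
(((2*M)*(-3))*10)*35 = (((2*(-8))*(-3))*10)*35 = (-16*(-3)*10)*35 = (48*10)*35 = 480*35 = 16800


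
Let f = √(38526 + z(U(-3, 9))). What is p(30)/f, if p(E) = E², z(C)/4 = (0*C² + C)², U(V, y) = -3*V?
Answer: 30*√1554/259 ≈ 4.5661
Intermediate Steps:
z(C) = 4*C² (z(C) = 4*(0*C² + C)² = 4*(0 + C)² = 4*C²)
f = 5*√1554 (f = √(38526 + 4*(-3*(-3))²) = √(38526 + 4*9²) = √(38526 + 4*81) = √(38526 + 324) = √38850 = 5*√1554 ≈ 197.10)
p(30)/f = 30²/((5*√1554)) = 900*(√1554/7770) = 30*√1554/259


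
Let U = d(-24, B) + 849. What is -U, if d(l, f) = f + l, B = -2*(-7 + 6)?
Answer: -827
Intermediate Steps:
B = 2 (B = -2*(-1) = 2)
U = 827 (U = (2 - 24) + 849 = -22 + 849 = 827)
-U = -1*827 = -827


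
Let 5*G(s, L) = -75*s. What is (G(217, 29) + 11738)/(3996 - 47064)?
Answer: -8483/43068 ≈ -0.19697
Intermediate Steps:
G(s, L) = -15*s (G(s, L) = (-75*s)/5 = -15*s)
(G(217, 29) + 11738)/(3996 - 47064) = (-15*217 + 11738)/(3996 - 47064) = (-3255 + 11738)/(-43068) = 8483*(-1/43068) = -8483/43068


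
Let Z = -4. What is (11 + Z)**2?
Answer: 49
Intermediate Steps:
(11 + Z)**2 = (11 - 4)**2 = 7**2 = 49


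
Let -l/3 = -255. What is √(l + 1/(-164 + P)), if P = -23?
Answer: √26751098/187 ≈ 27.659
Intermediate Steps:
l = 765 (l = -3*(-255) = 765)
√(l + 1/(-164 + P)) = √(765 + 1/(-164 - 23)) = √(765 + 1/(-187)) = √(765 - 1/187) = √(143054/187) = √26751098/187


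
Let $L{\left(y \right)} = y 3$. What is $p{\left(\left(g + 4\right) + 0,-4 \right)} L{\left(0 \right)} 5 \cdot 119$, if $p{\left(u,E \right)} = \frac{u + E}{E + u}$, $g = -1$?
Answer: $0$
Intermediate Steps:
$L{\left(y \right)} = 3 y$
$p{\left(u,E \right)} = 1$ ($p{\left(u,E \right)} = \frac{E + u}{E + u} = 1$)
$p{\left(\left(g + 4\right) + 0,-4 \right)} L{\left(0 \right)} 5 \cdot 119 = 1 \cdot 3 \cdot 0 \cdot 5 \cdot 119 = 1 \cdot 0 \cdot 5 \cdot 119 = 1 \cdot 0 \cdot 119 = 0 \cdot 119 = 0$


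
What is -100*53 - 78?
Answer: -5378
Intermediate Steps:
-100*53 - 78 = -5300 - 78 = -5378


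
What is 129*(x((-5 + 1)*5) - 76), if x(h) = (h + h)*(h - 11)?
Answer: 150156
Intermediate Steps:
x(h) = 2*h*(-11 + h) (x(h) = (2*h)*(-11 + h) = 2*h*(-11 + h))
129*(x((-5 + 1)*5) - 76) = 129*(2*((-5 + 1)*5)*(-11 + (-5 + 1)*5) - 76) = 129*(2*(-4*5)*(-11 - 4*5) - 76) = 129*(2*(-20)*(-11 - 20) - 76) = 129*(2*(-20)*(-31) - 76) = 129*(1240 - 76) = 129*1164 = 150156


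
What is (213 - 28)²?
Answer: 34225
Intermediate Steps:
(213 - 28)² = 185² = 34225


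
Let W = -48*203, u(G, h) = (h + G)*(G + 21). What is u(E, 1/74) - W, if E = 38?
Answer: 887023/74 ≈ 11987.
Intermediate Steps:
u(G, h) = (21 + G)*(G + h) (u(G, h) = (G + h)*(21 + G) = (21 + G)*(G + h))
W = -9744
u(E, 1/74) - W = (38² + 21*38 + 21/74 + 38/74) - 1*(-9744) = (1444 + 798 + 21*(1/74) + 38*(1/74)) + 9744 = (1444 + 798 + 21/74 + 19/37) + 9744 = 165967/74 + 9744 = 887023/74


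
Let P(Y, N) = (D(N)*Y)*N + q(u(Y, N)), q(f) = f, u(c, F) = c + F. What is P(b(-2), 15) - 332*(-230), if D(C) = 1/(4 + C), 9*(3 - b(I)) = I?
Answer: 13061111/171 ≈ 76381.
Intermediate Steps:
u(c, F) = F + c
b(I) = 3 - I/9
P(Y, N) = N + Y + N*Y/(4 + N) (P(Y, N) = (Y/(4 + N))*N + (N + Y) = N*Y/(4 + N) + (N + Y) = N + Y + N*Y/(4 + N))
P(b(-2), 15) - 332*(-230) = (15*(3 - ⅑*(-2)) + (4 + 15)*(15 + (3 - ⅑*(-2))))/(4 + 15) - 332*(-230) = (15*(3 + 2/9) + 19*(15 + (3 + 2/9)))/19 + 76360 = (15*(29/9) + 19*(15 + 29/9))/19 + 76360 = (145/3 + 19*(164/9))/19 + 76360 = (145/3 + 3116/9)/19 + 76360 = (1/19)*(3551/9) + 76360 = 3551/171 + 76360 = 13061111/171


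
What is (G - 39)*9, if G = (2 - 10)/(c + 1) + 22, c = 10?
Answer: -1755/11 ≈ -159.55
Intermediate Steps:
G = 234/11 (G = (2 - 10)/(10 + 1) + 22 = -8/11 + 22 = 234/11 ≈ 21.273)
(G - 39)*9 = (234/11 - 39)*9 = -195/11*9 = -1755/11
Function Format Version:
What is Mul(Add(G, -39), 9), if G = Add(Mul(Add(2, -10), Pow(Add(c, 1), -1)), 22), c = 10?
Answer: Rational(-1755, 11) ≈ -159.55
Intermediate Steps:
G = Rational(234, 11) (G = Add(Mul(Add(2, -10), Pow(Add(10, 1), -1)), 22) = Add(Mul(-8, Pow(11, -1)), 22) = Add(Mul(-8, Rational(1, 11)), 22) = Add(Rational(-8, 11), 22) = Rational(234, 11) ≈ 21.273)
Mul(Add(G, -39), 9) = Mul(Add(Rational(234, 11), -39), 9) = Mul(Rational(-195, 11), 9) = Rational(-1755, 11)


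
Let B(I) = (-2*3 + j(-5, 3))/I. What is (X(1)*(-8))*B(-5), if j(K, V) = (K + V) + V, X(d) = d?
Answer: -8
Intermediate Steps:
j(K, V) = K + 2*V
B(I) = -5/I (B(I) = (-2*3 + (-5 + 2*3))/I = (-6 + (-5 + 6))/I = (-6 + 1)/I = -5/I)
(X(1)*(-8))*B(-5) = (1*(-8))*(-5/(-5)) = -(-40)*(-1)/5 = -8*1 = -8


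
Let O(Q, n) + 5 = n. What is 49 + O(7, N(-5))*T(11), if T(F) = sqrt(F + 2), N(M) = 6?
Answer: 49 + sqrt(13) ≈ 52.606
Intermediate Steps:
O(Q, n) = -5 + n
T(F) = sqrt(2 + F)
49 + O(7, N(-5))*T(11) = 49 + (-5 + 6)*sqrt(2 + 11) = 49 + 1*sqrt(13) = 49 + sqrt(13)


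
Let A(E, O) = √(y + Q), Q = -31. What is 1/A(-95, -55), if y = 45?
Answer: √14/14 ≈ 0.26726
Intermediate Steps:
A(E, O) = √14 (A(E, O) = √(45 - 31) = √14)
1/A(-95, -55) = 1/(√14) = √14/14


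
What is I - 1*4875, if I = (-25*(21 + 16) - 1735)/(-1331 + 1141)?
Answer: -4861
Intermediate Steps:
I = 14 (I = (-25*37 - 1735)/(-190) = (-925 - 1735)*(-1/190) = -2660*(-1/190) = 14)
I - 1*4875 = 14 - 1*4875 = 14 - 4875 = -4861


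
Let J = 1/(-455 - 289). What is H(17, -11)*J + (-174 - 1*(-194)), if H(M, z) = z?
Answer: 14891/744 ≈ 20.015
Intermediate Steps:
J = -1/744 (J = 1/(-744) = -1/744 ≈ -0.0013441)
H(17, -11)*J + (-174 - 1*(-194)) = -11*(-1/744) + (-174 - 1*(-194)) = 11/744 + (-174 + 194) = 11/744 + 20 = 14891/744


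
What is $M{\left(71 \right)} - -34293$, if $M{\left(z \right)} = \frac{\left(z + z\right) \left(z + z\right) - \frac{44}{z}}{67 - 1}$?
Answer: $\frac{27021433}{781} \approx 34599.0$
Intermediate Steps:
$M{\left(z \right)} = - \frac{2}{3 z} + \frac{2 z^{2}}{33}$ ($M{\left(z \right)} = \frac{2 z 2 z - \frac{44}{z}}{66} = \left(4 z^{2} - \frac{44}{z}\right) \frac{1}{66} = \left(- \frac{44}{z} + 4 z^{2}\right) \frac{1}{66} = - \frac{2}{3 z} + \frac{2 z^{2}}{33}$)
$M{\left(71 \right)} - -34293 = \frac{2 \left(-11 + 71^{3}\right)}{33 \cdot 71} - -34293 = \frac{2}{33} \cdot \frac{1}{71} \left(-11 + 357911\right) + 34293 = \frac{2}{33} \cdot \frac{1}{71} \cdot 357900 + 34293 = \frac{238600}{781} + 34293 = \frac{27021433}{781}$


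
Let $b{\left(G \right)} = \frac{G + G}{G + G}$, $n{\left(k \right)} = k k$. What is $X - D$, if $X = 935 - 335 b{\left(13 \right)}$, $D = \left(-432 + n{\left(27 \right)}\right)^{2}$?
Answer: $-87609$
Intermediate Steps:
$n{\left(k \right)} = k^{2}$
$b{\left(G \right)} = 1$ ($b{\left(G \right)} = \frac{2 G}{2 G} = 2 G \frac{1}{2 G} = 1$)
$D = 88209$ ($D = \left(-432 + 27^{2}\right)^{2} = \left(-432 + 729\right)^{2} = 297^{2} = 88209$)
$X = 600$ ($X = 935 - 335 = 600$)
$X - D = 600 - 88209 = -87609$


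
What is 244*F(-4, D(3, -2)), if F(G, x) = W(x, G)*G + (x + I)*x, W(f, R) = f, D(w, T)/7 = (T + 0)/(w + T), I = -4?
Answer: 75152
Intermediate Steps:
D(w, T) = 7*T/(T + w) (D(w, T) = 7*((T + 0)/(w + T)) = 7*(T/(T + w)) = 7*T/(T + w))
F(G, x) = G*x + x*(-4 + x) (F(G, x) = x*G + (x - 4)*x = G*x + (-4 + x)*x = G*x + x*(-4 + x))
244*F(-4, D(3, -2)) = 244*((7*(-2)/(-2 + 3))*(-4 - 4 + 7*(-2)/(-2 + 3))) = 244*((7*(-2)/1)*(-4 - 4 + 7*(-2)/1)) = 244*((7*(-2)*1)*(-4 - 4 + 7*(-2)*1)) = 244*(-14*(-4 - 4 - 14)) = 244*(-14*(-22)) = 244*308 = 75152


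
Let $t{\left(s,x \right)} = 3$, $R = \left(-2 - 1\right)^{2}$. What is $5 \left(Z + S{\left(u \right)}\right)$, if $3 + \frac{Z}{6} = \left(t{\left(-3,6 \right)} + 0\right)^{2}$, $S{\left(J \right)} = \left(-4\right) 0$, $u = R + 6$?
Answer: $180$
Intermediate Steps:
$R = 9$ ($R = \left(-3\right)^{2} = 9$)
$u = 15$ ($u = 9 + 6 = 15$)
$S{\left(J \right)} = 0$
$Z = 36$ ($Z = -18 + 6 \left(3 + 0\right)^{2} = -18 + 6 \cdot 3^{2} = -18 + 6 \cdot 9 = -18 + 54 = 36$)
$5 \left(Z + S{\left(u \right)}\right) = 5 \left(36 + 0\right) = 5 \cdot 36 = 180$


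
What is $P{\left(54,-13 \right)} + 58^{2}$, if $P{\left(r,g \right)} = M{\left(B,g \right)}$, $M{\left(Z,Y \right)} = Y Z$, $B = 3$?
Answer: $3325$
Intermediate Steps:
$P{\left(r,g \right)} = 3 g$ ($P{\left(r,g \right)} = g 3 = 3 g$)
$P{\left(54,-13 \right)} + 58^{2} = 3 \left(-13\right) + 58^{2} = -39 + 3364 = 3325$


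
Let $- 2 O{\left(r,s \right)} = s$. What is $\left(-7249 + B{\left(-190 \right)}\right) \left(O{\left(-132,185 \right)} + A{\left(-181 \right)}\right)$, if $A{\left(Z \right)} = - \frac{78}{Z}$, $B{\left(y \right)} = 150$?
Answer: $\frac{236602571}{362} \approx 6.536 \cdot 10^{5}$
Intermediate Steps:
$O{\left(r,s \right)} = - \frac{s}{2}$
$\left(-7249 + B{\left(-190 \right)}\right) \left(O{\left(-132,185 \right)} + A{\left(-181 \right)}\right) = \left(-7249 + 150\right) \left(\left(- \frac{1}{2}\right) 185 - \frac{78}{-181}\right) = - 7099 \left(- \frac{185}{2} - - \frac{78}{181}\right) = - 7099 \left(- \frac{185}{2} + \frac{78}{181}\right) = \left(-7099\right) \left(- \frac{33329}{362}\right) = \frac{236602571}{362}$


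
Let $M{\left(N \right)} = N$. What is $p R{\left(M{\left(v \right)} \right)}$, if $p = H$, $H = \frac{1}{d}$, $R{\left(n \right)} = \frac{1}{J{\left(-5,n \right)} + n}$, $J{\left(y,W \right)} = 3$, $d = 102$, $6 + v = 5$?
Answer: $\frac{1}{204} \approx 0.004902$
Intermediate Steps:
$v = -1$ ($v = -6 + 5 = -1$)
$R{\left(n \right)} = \frac{1}{3 + n}$
$H = \frac{1}{102} \approx 0.0098039$
$p = \frac{1}{102} \approx 0.0098039$
$p R{\left(M{\left(v \right)} \right)} = \frac{1}{102 \left(3 - 1\right)} = \frac{1}{102 \cdot 2} = \frac{1}{102} \cdot \frac{1}{2} = \frac{1}{204}$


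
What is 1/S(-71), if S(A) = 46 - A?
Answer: 1/117 ≈ 0.0085470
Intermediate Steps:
1/S(-71) = 1/(46 - 1*(-71)) = 1/(46 + 71) = 1/117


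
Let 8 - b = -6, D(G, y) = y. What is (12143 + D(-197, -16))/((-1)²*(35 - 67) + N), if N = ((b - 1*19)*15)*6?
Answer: -12127/482 ≈ -25.160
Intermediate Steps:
b = 14 (b = 8 - 1*(-6) = 8 + 6 = 14)
N = -450 (N = ((14 - 1*19)*15)*6 = ((14 - 19)*15)*6 = -5*15*6 = -75*6 = -450)
(12143 + D(-197, -16))/((-1)²*(35 - 67) + N) = (12143 - 16)/((-1)²*(35 - 67) - 450) = 12127/(1*(-32) - 450) = 12127/(-32 - 450) = 12127/(-482) = 12127*(-1/482) = -12127/482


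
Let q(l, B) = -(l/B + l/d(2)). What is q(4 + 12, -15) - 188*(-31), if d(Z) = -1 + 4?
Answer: 87356/15 ≈ 5823.7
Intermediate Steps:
d(Z) = 3
q(l, B) = -l/3 - l/B (q(l, B) = -(l/B + l/3) = -(l/3 + l/B) = -l/3 - l/B)
q(4 + 12, -15) - 188*(-31) = (-(4 + 12)/3 - 1*(4 + 12)/(-15)) - 188*(-31) = (-⅓*16 - 1*16*(-1/15)) + 5828 = (-16/3 + 16/15) + 5828 = -64/15 + 5828 = 87356/15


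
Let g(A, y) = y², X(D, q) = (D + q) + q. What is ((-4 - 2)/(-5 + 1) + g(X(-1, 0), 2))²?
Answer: 121/4 ≈ 30.250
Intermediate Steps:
X(D, q) = D + 2*q
((-4 - 2)/(-5 + 1) + g(X(-1, 0), 2))² = ((-4 - 2)/(-5 + 1) + 2²)² = (-6/(-4) + 4)² = (-¼*(-6) + 4)² = (3/2 + 4)² = (11/2)² = 121/4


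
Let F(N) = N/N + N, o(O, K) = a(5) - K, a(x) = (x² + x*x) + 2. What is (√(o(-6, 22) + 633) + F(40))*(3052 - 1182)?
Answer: 76670 + 1870*√663 ≈ 1.2482e+5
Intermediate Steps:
a(x) = 2 + 2*x² (a(x) = (x² + x²) + 2 = 2*x² + 2 = 2 + 2*x²)
o(O, K) = 52 - K (o(O, K) = (2 + 2*5²) - K = (2 + 2*25) - K = (2 + 50) - K = 52 - K)
F(N) = 1 + N
(√(o(-6, 22) + 633) + F(40))*(3052 - 1182) = (√((52 - 1*22) + 633) + (1 + 40))*(3052 - 1182) = (√((52 - 22) + 633) + 41)*1870 = (√(30 + 633) + 41)*1870 = (√663 + 41)*1870 = (41 + √663)*1870 = 76670 + 1870*√663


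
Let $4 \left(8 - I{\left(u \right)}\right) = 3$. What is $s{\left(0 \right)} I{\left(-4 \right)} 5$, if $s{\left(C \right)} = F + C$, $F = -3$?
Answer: $- \frac{435}{4} \approx -108.75$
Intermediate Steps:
$I{\left(u \right)} = \frac{29}{4}$ ($I{\left(u \right)} = 8 - \frac{3}{4} = \frac{29}{4}$)
$s{\left(C \right)} = -3 + C$
$s{\left(0 \right)} I{\left(-4 \right)} 5 = \left(-3 + 0\right) \frac{29}{4} \cdot 5 = \left(-3\right) \frac{29}{4} \cdot 5 = \left(- \frac{87}{4}\right) 5 = - \frac{435}{4}$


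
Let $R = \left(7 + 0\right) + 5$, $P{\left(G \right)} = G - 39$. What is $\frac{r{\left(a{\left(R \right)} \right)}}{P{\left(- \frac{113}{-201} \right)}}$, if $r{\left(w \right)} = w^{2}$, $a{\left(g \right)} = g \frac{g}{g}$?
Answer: $- \frac{14472}{3863} \approx -3.7463$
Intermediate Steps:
$P{\left(G \right)} = -39 + G$
$R = 12$ ($R = 7 + 5 = 12$)
$a{\left(g \right)} = g$ ($a{\left(g \right)} = g 1 = g$)
$\frac{r{\left(a{\left(R \right)} \right)}}{P{\left(- \frac{113}{-201} \right)}} = \frac{12^{2}}{-39 - \frac{113}{-201}} = \frac{144}{-39 - - \frac{113}{201}} = \frac{144}{-39 + \frac{113}{201}} = \frac{144}{- \frac{7726}{201}} = 144 \left(- \frac{201}{7726}\right) = - \frac{14472}{3863}$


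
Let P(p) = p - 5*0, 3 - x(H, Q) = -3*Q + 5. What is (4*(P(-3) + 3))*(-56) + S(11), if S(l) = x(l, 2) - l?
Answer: -7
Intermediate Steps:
x(H, Q) = -2 + 3*Q (x(H, Q) = 3 - (-3*Q + 5) = 3 - (5 - 3*Q) = 3 + (-5 + 3*Q) = -2 + 3*Q)
P(p) = p (P(p) = p + 0 = p)
S(l) = 4 - l (S(l) = (-2 + 3*2) - l = (-2 + 6) - l = 4 - l)
(4*(P(-3) + 3))*(-56) + S(11) = (4*(-3 + 3))*(-56) + (4 - 1*11) = (4*0)*(-56) + (4 - 11) = 0*(-56) - 7 = 0 - 7 = -7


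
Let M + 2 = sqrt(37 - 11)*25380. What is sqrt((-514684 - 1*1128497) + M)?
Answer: sqrt(-1643183 + 25380*sqrt(26)) ≈ 1230.4*I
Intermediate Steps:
M = -2 + 25380*sqrt(26) (M = -2 + sqrt(37 - 11)*25380 = -2 + sqrt(26)*25380 = -2 + 25380*sqrt(26) ≈ 1.2941e+5)
sqrt((-514684 - 1*1128497) + M) = sqrt((-514684 - 1*1128497) + (-2 + 25380*sqrt(26))) = sqrt((-514684 - 1128497) + (-2 + 25380*sqrt(26))) = sqrt(-1643181 + (-2 + 25380*sqrt(26))) = sqrt(-1643183 + 25380*sqrt(26))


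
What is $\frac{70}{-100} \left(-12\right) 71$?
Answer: $\frac{2982}{5} \approx 596.4$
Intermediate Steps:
$\frac{70}{-100} \left(-12\right) 71 = 70 \left(- \frac{1}{100}\right) \left(-12\right) 71 = \left(- \frac{7}{10}\right) \left(-12\right) 71 = \frac{42}{5} \cdot 71 = \frac{2982}{5}$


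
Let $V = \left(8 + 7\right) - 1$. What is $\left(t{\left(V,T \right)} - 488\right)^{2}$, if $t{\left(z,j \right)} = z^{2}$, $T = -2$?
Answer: $85264$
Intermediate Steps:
$V = 14$ ($V = 15 - 1 = 14$)
$\left(t{\left(V,T \right)} - 488\right)^{2} = \left(14^{2} - 488\right)^{2} = \left(196 - 488\right)^{2} = \left(-292\right)^{2} = 85264$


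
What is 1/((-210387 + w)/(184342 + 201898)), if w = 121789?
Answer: -193120/44299 ≈ -4.3595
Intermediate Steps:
1/((-210387 + w)/(184342 + 201898)) = 1/((-210387 + 121789)/(184342 + 201898)) = 1/(-88598/386240) = 1/(-88598*1/386240) = 1/(-44299/193120) = -193120/44299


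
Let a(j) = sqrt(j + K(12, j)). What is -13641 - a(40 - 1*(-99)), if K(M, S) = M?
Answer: -13641 - sqrt(151) ≈ -13653.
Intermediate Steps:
a(j) = sqrt(12 + j) (a(j) = sqrt(j + 12) = sqrt(12 + j))
-13641 - a(40 - 1*(-99)) = -13641 - sqrt(12 + (40 - 1*(-99))) = -13641 - sqrt(12 + (40 + 99)) = -13641 - sqrt(12 + 139) = -13641 - sqrt(151)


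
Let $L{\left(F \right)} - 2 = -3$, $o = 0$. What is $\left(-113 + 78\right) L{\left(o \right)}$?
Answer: $35$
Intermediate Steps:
$L{\left(F \right)} = -1$ ($L{\left(F \right)} = 2 - 3 = -1$)
$\left(-113 + 78\right) L{\left(o \right)} = \left(-113 + 78\right) \left(-1\right) = \left(-35\right) \left(-1\right) = 35$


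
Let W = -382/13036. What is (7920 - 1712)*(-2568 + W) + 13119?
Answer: -51913285339/3259 ≈ -1.5929e+7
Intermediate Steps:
W = -191/6518 (W = -382*1/13036 = -191/6518 ≈ -0.029303)
(7920 - 1712)*(-2568 + W) + 13119 = (7920 - 1712)*(-2568 - 191/6518) + 13119 = 6208*(-16738415/6518) + 13119 = -51956040160/3259 + 13119 = -51913285339/3259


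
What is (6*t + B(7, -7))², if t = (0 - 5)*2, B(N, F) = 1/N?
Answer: 175561/49 ≈ 3582.9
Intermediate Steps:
t = -10 (t = -5*2 = -10)
(6*t + B(7, -7))² = (6*(-10) + 1/7)² = (-60 + ⅐)² = (-419/7)² = 175561/49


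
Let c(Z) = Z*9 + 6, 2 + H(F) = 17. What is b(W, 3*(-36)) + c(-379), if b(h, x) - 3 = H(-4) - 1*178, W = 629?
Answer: -3565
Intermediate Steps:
H(F) = 15 (H(F) = -2 + 17 = 15)
c(Z) = 6 + 9*Z (c(Z) = 9*Z + 6 = 6 + 9*Z)
b(h, x) = -160 (b(h, x) = 3 + (15 - 1*178) = 3 + (15 - 178) = 3 - 163 = -160)
b(W, 3*(-36)) + c(-379) = -160 + (6 + 9*(-379)) = -160 + (6 - 3411) = -160 - 3405 = -3565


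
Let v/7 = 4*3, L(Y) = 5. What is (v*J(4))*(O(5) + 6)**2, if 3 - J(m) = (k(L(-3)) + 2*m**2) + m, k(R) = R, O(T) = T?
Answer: -386232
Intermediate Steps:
v = 84 (v = 7*(4*3) = 7*12 = 84)
J(m) = -2 - m - 2*m**2 (J(m) = 3 - ((5 + 2*m**2) + m) = 3 - (5 + m + 2*m**2) = 3 + (-5 - m - 2*m**2) = -2 - m - 2*m**2)
(v*J(4))*(O(5) + 6)**2 = (84*(-2 - 1*4 - 2*4**2))*(5 + 6)**2 = (84*(-2 - 4 - 2*16))*11**2 = (84*(-2 - 4 - 32))*121 = (84*(-38))*121 = -3192*121 = -386232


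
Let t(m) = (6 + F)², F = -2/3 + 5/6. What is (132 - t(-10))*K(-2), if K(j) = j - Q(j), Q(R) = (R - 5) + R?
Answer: 23681/36 ≈ 657.81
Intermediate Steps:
Q(R) = -5 + 2*R (Q(R) = (-5 + R) + R = -5 + 2*R)
F = ⅙ (F = -2*⅓ + 5*(⅙) = -⅔ + ⅚ = ⅙ ≈ 0.16667)
K(j) = 5 - j (K(j) = j - (-5 + 2*j) = j + (5 - 2*j) = 5 - j)
t(m) = 1369/36 (t(m) = (6 + ⅙)² = (37/6)² = 1369/36)
(132 - t(-10))*K(-2) = (132 - 1*1369/36)*(5 - 1*(-2)) = (132 - 1369/36)*(5 + 2) = (3383/36)*7 = 23681/36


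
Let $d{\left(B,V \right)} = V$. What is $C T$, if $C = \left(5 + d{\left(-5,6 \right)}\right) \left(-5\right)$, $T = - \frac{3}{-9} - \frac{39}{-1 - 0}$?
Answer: $- \frac{6490}{3} \approx -2163.3$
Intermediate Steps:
$T = \frac{118}{3}$ ($T = \left(-3\right) \left(- \frac{1}{9}\right) - \frac{39}{-1 + 0} = \frac{1}{3} - \frac{39}{-1} = \frac{1}{3} - -39 = \frac{1}{3} + 39 = \frac{118}{3} \approx 39.333$)
$C = -55$ ($C = \left(5 + 6\right) \left(-5\right) = 11 \left(-5\right) = -55$)
$C T = \left(-55\right) \frac{118}{3} = - \frac{6490}{3}$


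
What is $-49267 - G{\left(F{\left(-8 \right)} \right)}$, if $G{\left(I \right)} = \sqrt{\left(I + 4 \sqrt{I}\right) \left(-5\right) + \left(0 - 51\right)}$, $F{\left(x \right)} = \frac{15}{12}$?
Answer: $-49267 - \frac{i \sqrt{229 + 40 \sqrt{5}}}{2} \approx -49267.0 - 8.9225 i$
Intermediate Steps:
$F{\left(x \right)} = \frac{5}{4}$ ($F{\left(x \right)} = 15 \cdot \frac{1}{12} = \frac{5}{4}$)
$G{\left(I \right)} = \sqrt{-51 - 20 \sqrt{I} - 5 I}$ ($G{\left(I \right)} = \sqrt{\left(- 20 \sqrt{I} - 5 I\right) - 51} = \sqrt{-51 - 20 \sqrt{I} - 5 I}$)
$-49267 - G{\left(F{\left(-8 \right)} \right)} = -49267 - \sqrt{-51 - 20 \sqrt{\frac{5}{4}} - \frac{25}{4}} = -49267 - \sqrt{-51 - 20 \frac{\sqrt{5}}{2} - \frac{25}{4}} = -49267 - \sqrt{-51 - 10 \sqrt{5} - \frac{25}{4}} = -49267 - \sqrt{- \frac{229}{4} - 10 \sqrt{5}}$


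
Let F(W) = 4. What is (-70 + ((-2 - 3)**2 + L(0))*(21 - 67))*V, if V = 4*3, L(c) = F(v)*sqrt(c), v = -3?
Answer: -14640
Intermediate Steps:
L(c) = 4*sqrt(c)
V = 12
(-70 + ((-2 - 3)**2 + L(0))*(21 - 67))*V = (-70 + ((-2 - 3)**2 + 4*sqrt(0))*(21 - 67))*12 = (-70 + ((-5)**2 + 4*0)*(-46))*12 = (-70 + (25 + 0)*(-46))*12 = (-70 + 25*(-46))*12 = (-70 - 1150)*12 = -1220*12 = -14640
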